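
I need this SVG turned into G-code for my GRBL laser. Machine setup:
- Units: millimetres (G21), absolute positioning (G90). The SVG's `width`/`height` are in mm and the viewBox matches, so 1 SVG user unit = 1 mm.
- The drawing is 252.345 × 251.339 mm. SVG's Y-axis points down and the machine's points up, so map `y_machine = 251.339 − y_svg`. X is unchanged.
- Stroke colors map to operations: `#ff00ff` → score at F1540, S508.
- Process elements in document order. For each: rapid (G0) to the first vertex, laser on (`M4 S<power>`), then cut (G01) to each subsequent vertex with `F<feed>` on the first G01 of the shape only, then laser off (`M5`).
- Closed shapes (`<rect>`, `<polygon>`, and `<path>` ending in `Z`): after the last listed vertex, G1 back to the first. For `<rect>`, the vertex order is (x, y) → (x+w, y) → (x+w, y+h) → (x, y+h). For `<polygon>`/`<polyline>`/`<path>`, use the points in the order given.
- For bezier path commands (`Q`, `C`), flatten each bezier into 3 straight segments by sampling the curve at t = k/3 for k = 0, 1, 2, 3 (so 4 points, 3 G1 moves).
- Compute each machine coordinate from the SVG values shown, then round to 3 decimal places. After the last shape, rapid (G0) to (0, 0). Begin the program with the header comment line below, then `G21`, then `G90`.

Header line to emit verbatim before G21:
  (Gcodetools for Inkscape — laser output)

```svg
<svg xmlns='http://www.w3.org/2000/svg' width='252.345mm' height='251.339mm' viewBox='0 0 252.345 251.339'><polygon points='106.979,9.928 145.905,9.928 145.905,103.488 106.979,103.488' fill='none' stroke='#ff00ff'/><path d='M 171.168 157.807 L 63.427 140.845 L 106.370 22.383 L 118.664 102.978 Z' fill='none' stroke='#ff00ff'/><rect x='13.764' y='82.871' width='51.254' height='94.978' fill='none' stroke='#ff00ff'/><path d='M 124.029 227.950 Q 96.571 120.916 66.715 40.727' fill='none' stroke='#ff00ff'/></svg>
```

Since the viewBox matches the mm dimensions, user units are millimetres directly. The only transform is the Y-flip y_m = 251.339 − y_svg.

Shape 1 is a rectangle drawn with `<polygon>`. Its stroke #ff00ff means score at S508, F1540. After flipping Y the toolpath is (106.979,241.411) → (145.905,241.411) → (145.905,147.851) → (106.979,147.851) → (106.979,241.411), returning to the start.

Shape 2 is a closed polygon drawn with `<path>`. Its stroke #ff00ff means score at S508, F1540. After flipping Y the toolpath is (171.168,93.532) → (63.427,110.494) → (106.370,228.956) → (118.664,148.361) → (171.168,93.532), returning to the start.

Shape 3 is a rectangle drawn with `<rect>`. Its stroke #ff00ff means score at S508, F1540. After flipping Y the toolpath is (13.764,168.468) → (65.018,168.468) → (65.018,73.490) → (13.764,73.490) → (13.764,168.468), returning to the start.

Shape 4 is a quadratic bezier drawn with `<path>`. Its stroke #ff00ff means score at S508, F1540. After flipping Y the toolpath is (124.029,23.389) → (105.457,91.762) → (86.353,154.170) → (66.715,210.612).

(Gcodetools for Inkscape — laser output)
G21
G90
G0 X106.979 Y241.411
M4 S508
G01 X145.905 Y241.411 F1540
G01 X145.905 Y147.851
G01 X106.979 Y147.851
G01 X106.979 Y241.411
M5
G0 X171.168 Y93.532
M4 S508
G01 X63.427 Y110.494 F1540
G01 X106.370 Y228.956
G01 X118.664 Y148.361
G01 X171.168 Y93.532
M5
G0 X13.764 Y168.468
M4 S508
G01 X65.018 Y168.468 F1540
G01 X65.018 Y73.490
G01 X13.764 Y73.490
G01 X13.764 Y168.468
M5
G0 X124.029 Y23.389
M4 S508
G01 X105.457 Y91.762 F1540
G01 X86.353 Y154.170
G01 X66.715 Y210.612
M5
G0 X0.000 Y0.000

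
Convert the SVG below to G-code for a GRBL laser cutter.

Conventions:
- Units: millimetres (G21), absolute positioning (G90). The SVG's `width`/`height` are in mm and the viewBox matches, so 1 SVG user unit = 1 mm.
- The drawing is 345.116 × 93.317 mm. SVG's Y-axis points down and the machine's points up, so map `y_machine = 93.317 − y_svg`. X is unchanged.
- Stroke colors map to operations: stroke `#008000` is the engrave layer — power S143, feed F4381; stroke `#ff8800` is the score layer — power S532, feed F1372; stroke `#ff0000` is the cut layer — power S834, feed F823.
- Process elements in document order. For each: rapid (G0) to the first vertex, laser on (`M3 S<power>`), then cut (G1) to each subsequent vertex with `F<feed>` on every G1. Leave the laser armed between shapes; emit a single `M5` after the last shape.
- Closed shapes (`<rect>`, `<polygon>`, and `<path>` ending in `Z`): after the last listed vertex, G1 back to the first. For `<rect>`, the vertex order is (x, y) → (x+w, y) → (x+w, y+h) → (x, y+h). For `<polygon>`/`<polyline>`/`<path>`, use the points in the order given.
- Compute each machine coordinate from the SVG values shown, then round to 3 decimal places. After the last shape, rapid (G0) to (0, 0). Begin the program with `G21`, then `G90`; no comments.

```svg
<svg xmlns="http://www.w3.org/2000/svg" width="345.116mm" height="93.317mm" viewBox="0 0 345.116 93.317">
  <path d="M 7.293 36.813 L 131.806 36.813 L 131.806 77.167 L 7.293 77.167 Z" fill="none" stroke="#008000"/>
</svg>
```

viewBox `0 0 345.116 93.317` with mm width/height → 1 unit = 1 mm. Flip: y_m = 93.317 − y_svg.

**Shape 1** — `<path>` rectangle, stroke `#008000` → engrave (S143, F4381). Machine vertices: (7.293,56.504) → (131.806,56.504) → (131.806,16.150) → (7.293,16.150) → (7.293,56.504). Closed: final G1 returns to the first vertex.

G21
G90
G0 X7.293 Y56.504
M3 S143
G1 X131.806 Y56.504 F4381
G1 X131.806 Y16.150 F4381
G1 X7.293 Y16.150 F4381
G1 X7.293 Y56.504 F4381
M5
G0 X0.000 Y0.000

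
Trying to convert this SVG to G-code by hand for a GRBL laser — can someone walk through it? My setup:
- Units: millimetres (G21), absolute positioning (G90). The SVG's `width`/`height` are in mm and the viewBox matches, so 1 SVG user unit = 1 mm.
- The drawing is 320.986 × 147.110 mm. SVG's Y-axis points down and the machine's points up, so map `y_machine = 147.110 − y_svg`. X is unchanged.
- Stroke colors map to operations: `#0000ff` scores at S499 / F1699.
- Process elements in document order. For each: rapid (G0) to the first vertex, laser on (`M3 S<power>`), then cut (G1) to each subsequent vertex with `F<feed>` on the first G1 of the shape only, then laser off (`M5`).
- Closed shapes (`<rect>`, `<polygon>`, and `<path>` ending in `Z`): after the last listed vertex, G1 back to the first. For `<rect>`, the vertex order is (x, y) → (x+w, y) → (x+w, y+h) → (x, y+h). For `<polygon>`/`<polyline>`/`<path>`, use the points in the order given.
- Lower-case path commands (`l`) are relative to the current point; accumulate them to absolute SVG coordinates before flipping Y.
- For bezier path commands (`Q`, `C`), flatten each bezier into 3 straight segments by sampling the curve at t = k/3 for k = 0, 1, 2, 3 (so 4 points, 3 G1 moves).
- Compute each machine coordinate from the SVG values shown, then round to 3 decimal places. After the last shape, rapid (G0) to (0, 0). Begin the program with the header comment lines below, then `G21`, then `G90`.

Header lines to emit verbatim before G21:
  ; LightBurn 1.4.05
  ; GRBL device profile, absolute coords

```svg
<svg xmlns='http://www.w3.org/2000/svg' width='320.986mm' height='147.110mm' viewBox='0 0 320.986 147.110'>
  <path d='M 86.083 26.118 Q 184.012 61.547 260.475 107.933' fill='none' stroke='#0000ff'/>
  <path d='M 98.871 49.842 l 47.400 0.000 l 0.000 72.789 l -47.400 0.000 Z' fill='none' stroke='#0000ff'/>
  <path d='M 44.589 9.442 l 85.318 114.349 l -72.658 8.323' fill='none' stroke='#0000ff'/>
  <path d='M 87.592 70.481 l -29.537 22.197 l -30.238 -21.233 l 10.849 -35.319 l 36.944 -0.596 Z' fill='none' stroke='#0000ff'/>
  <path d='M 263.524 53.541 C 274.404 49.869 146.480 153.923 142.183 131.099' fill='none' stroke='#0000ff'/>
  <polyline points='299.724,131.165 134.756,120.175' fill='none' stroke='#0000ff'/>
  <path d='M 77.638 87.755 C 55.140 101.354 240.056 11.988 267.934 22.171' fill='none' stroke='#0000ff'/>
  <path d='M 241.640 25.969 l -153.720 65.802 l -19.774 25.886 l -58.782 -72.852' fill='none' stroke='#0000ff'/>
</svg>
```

viewBox `0 0 320.986 147.110` with mm width/height → 1 unit = 1 mm. Flip: y_m = 147.110 − y_svg.

**Shape 1** — `<path>` quadratic bezier, stroke `#0000ff` → score (S499, F1699). Control points (SVG): P0=(86.083,26.118), P1=(184.012,61.547), P2=(260.475,107.933); sampled at t=k/3. Machine vertices: (86.083,120.992) → (148.984,96.155) → (207.115,68.884) → (260.475,39.177). Open path.

**Shape 2** — `<path>` rectangle, stroke `#0000ff` → score (S499, F1699). Machine vertices: (98.871,97.268) → (146.271,97.268) → (146.271,24.479) → (98.871,24.479) → (98.871,97.268). Closed: final G1 returns to the first vertex.

**Shape 3** — `<path>` open polyline, stroke `#0000ff` → score (S499, F1699). Machine vertices: (44.589,137.668) → (129.907,23.319) → (57.249,14.996). Open path.

**Shape 4** — `<path>` regular polygon, stroke `#0000ff` → score (S499, F1699). Machine vertices: (87.592,76.629) → (58.055,54.432) → (27.817,75.665) → (38.666,110.984) → (75.610,111.580) → (87.592,76.629). Closed: final G1 returns to the first vertex.

**Shape 5** — `<path>` cubic bezier, stroke `#0000ff` → score (S499, F1699). Control points (SVG): P0=(263.524,53.541), P1=(274.404,49.869), P2=(146.480,153.923), P3=(142.183,131.099); sampled at t=k/3. Machine vertices: (263.524,93.569) → (237.856,70.021) → (177.969,26.791) → (142.183,16.011). Open path.

**Shape 6** — `<polyline>` line segment, stroke `#0000ff` → score (S499, F1699). Machine vertices: (299.724,15.945) → (134.756,26.935). Open path.

**Shape 7** — `<path>` cubic bezier, stroke `#0000ff` → score (S499, F1699). Control points (SVG): P0=(77.638,87.755), P1=(55.140,101.354), P2=(240.056,11.988), P3=(267.934,22.171); sampled at t=k/3. Machine vertices: (77.638,59.355) → (110.780,72.577) → (201.208,109.440) → (267.934,124.939). Open path.

**Shape 8** — `<path>` open polyline, stroke `#0000ff` → score (S499, F1699). Machine vertices: (241.640,121.141) → (87.920,55.339) → (68.146,29.453) → (9.364,102.305). Open path.

; LightBurn 1.4.05
; GRBL device profile, absolute coords
G21
G90
G0 X86.083 Y120.992
M3 S499
G1 X148.984 Y96.155 F1699
G1 X207.115 Y68.884
G1 X260.475 Y39.177
M5
G0 X98.871 Y97.268
M3 S499
G1 X146.271 Y97.268 F1699
G1 X146.271 Y24.479
G1 X98.871 Y24.479
G1 X98.871 Y97.268
M5
G0 X44.589 Y137.668
M3 S499
G1 X129.907 Y23.319 F1699
G1 X57.249 Y14.996
M5
G0 X87.592 Y76.629
M3 S499
G1 X58.055 Y54.432 F1699
G1 X27.817 Y75.665
G1 X38.666 Y110.984
G1 X75.610 Y111.580
G1 X87.592 Y76.629
M5
G0 X263.524 Y93.569
M3 S499
G1 X237.856 Y70.021 F1699
G1 X177.969 Y26.791
G1 X142.183 Y16.011
M5
G0 X299.724 Y15.945
M3 S499
G1 X134.756 Y26.935 F1699
M5
G0 X77.638 Y59.355
M3 S499
G1 X110.780 Y72.577 F1699
G1 X201.208 Y109.440
G1 X267.934 Y124.939
M5
G0 X241.640 Y121.141
M3 S499
G1 X87.920 Y55.339 F1699
G1 X68.146 Y29.453
G1 X9.364 Y102.305
M5
G0 X0.000 Y0.000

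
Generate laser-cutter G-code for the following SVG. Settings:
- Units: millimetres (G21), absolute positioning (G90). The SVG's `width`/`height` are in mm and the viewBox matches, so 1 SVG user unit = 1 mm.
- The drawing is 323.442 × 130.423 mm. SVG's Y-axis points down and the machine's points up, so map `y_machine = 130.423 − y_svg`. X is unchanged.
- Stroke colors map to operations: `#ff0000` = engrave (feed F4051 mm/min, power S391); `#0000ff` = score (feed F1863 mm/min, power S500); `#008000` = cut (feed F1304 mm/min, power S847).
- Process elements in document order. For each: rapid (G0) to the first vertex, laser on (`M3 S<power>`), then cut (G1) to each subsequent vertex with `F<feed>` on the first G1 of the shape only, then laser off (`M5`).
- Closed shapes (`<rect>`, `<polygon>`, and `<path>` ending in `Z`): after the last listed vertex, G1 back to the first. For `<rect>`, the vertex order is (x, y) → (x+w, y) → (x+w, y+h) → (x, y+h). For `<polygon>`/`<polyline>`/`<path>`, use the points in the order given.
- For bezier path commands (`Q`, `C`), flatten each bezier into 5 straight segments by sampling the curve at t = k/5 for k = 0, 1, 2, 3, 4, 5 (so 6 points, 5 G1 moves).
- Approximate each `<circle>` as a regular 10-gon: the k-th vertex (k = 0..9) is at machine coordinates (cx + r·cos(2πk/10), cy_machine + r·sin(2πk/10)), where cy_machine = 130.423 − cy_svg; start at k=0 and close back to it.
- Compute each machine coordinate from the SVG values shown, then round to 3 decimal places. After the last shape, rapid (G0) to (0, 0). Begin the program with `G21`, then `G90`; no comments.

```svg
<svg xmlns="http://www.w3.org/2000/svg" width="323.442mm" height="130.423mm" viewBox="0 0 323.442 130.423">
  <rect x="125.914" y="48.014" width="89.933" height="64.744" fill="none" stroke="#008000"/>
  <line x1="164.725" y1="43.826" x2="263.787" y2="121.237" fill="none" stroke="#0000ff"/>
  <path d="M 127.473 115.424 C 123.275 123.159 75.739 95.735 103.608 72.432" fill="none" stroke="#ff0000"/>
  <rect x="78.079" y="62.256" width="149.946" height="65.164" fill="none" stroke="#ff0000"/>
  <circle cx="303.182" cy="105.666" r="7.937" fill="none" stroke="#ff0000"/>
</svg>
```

G21
G90
G0 X125.914 Y82.409
M3 S847
G1 X215.847 Y82.409 F1304
G1 X215.847 Y17.665
G1 X125.914 Y17.665
G1 X125.914 Y82.409
M5
G0 X164.725 Y86.597
M3 S500
G1 X263.787 Y9.186 F1863
M5
G0 X127.473 Y14.999
M3 S391
G1 X120.704 Y14.263 F4051
G1 X109.233 Y20.079
G1 X98.760 Y30.563
G1 X94.985 Y43.829
G1 X103.608 Y57.991
M5
G0 X78.079 Y68.167
M3 S391
G1 X228.025 Y68.167 F4051
G1 X228.025 Y3.003
G1 X78.079 Y3.003
G1 X78.079 Y68.167
M5
G0 X311.119 Y24.757
M3 S391
G1 X309.603 Y29.422 F4051
G1 X305.635 Y32.306
G1 X300.729 Y32.306
G1 X296.761 Y29.422
G1 X295.245 Y24.757
G1 X296.761 Y20.092
G1 X300.729 Y17.208
G1 X305.635 Y17.208
G1 X309.603 Y20.092
G1 X311.119 Y24.757
M5
G0 X0.000 Y0.000

Since the viewBox matches the mm dimensions, user units are millimetres directly. The only transform is the Y-flip y_m = 130.423 − y_svg.

Shape 1 is a rectangle drawn with `<rect>`. Its stroke #008000 means cut at S847, F1304. After flipping Y the toolpath is (125.914,82.409) → (215.847,82.409) → (215.847,17.665) → (125.914,17.665) → (125.914,82.409), returning to the start.

Shape 2 is a line segment drawn with `<line>`. Its stroke #0000ff means score at S500, F1863. After flipping Y the toolpath is (164.725,86.597) → (263.787,9.186).

Shape 3 is a cubic bezier drawn with `<path>`. Its stroke #ff0000 means engrave at S391, F4051. After flipping Y the toolpath is (127.473,14.999) → (120.704,14.263) → (109.233,20.079) → (98.760,30.563) → (94.985,43.829) → (103.608,57.991).

Shape 4 is a rectangle drawn with `<rect>`. Its stroke #ff0000 means engrave at S391, F4051. After flipping Y the toolpath is (78.079,68.167) → (228.025,68.167) → (228.025,3.003) → (78.079,3.003) → (78.079,68.167), returning to the start.

Shape 5 is a circle drawn with `<circle>`. Its stroke #ff0000 means engrave at S391, F4051. After flipping Y the toolpath is (311.119,24.757) → (309.603,29.422) → (305.635,32.306) → (300.729,32.306) → (296.761,29.422) → (295.245,24.757) → (296.761,20.092) → (300.729,17.208) → (305.635,17.208) → (309.603,20.092) → (311.119,24.757), returning to the start.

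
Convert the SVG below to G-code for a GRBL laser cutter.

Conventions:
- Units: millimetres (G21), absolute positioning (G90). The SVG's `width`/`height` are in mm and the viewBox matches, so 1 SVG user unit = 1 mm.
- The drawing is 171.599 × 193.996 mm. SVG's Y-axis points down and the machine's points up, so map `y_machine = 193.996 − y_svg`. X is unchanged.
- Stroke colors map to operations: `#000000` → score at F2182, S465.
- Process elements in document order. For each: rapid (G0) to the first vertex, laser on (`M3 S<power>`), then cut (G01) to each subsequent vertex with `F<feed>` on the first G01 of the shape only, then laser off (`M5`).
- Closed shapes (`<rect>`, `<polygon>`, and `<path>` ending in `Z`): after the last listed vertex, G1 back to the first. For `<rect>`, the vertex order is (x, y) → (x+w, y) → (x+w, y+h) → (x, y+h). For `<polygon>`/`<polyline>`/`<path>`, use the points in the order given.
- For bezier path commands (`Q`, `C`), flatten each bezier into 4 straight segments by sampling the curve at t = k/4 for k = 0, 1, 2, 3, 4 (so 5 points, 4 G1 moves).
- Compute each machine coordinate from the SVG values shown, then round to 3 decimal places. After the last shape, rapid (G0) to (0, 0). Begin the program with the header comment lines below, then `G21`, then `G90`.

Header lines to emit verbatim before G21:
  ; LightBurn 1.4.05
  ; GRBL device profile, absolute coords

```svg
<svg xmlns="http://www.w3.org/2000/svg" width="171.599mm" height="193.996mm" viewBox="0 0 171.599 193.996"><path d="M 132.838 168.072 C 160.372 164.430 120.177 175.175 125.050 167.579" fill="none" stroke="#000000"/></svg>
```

Since the viewBox matches the mm dimensions, user units are millimetres directly. The only transform is the Y-flip y_m = 193.996 − y_svg.

Shape 1 is a cubic bezier drawn with `<path>`. Its stroke #000000 means score at S465, F2182. After flipping Y the toolpath is (132.838,25.924) → (142.552,26.469) → (137.442,24.688) → (128.083,23.648) → (125.050,26.417).

; LightBurn 1.4.05
; GRBL device profile, absolute coords
G21
G90
G0 X132.838 Y25.924
M3 S465
G01 X142.552 Y26.469 F2182
G01 X137.442 Y24.688
G01 X128.083 Y23.648
G01 X125.050 Y26.417
M5
G0 X0.000 Y0.000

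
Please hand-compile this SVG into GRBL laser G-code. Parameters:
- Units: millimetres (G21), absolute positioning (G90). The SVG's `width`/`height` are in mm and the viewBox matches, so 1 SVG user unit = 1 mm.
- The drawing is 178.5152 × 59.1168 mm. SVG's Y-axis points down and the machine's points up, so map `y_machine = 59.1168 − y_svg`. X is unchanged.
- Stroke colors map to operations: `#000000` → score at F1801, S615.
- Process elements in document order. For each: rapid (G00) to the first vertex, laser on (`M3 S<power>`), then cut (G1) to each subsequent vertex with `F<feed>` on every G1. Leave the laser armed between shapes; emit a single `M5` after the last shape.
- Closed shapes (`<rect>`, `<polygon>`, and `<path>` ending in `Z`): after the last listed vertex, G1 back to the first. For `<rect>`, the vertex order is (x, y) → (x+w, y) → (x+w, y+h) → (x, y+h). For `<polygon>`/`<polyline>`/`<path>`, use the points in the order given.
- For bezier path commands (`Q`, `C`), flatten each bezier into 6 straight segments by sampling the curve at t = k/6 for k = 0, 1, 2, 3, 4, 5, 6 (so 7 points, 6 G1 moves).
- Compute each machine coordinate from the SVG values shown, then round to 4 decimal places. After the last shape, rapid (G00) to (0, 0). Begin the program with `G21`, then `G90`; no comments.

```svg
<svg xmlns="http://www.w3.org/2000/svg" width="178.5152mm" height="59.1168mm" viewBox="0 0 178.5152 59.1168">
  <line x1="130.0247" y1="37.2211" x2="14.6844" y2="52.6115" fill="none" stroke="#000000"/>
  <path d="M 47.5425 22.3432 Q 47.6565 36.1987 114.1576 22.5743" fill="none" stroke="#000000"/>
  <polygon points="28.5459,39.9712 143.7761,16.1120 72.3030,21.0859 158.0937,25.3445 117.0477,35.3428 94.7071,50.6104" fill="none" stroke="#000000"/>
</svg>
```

G21
G90
G00 X130.0247 Y21.8957
M3 S615
G1 X14.6844 Y6.5053 F1801
G00 X47.5425 Y36.7736
M3 S615
G1 X49.4246 Y32.9184 F1801
G1 X54.9948 Y30.5899 F1801
G1 X64.2533 Y29.7881 F1801
G1 X77.1999 Y30.5129 F1801
G1 X93.8347 Y32.7644 F1801
G1 X114.1576 Y36.5425 F1801
G00 X28.5459 Y19.1456
M3 S615
G1 X143.7761 Y43.0048 F1801
G1 X72.3030 Y38.0309 F1801
G1 X158.0937 Y33.7723 F1801
G1 X117.0477 Y23.7740 F1801
G1 X94.7071 Y8.5064 F1801
G1 X28.5459 Y19.1456 F1801
M5
G00 X0.0000 Y0.0000

1 u = 1 mm; y_m = 59.1168 − y.

[1] `<line>` line segment, #000000→score S615 F1801: (130.0247,21.8957) → (14.6844,6.5053)

[2] `<path>` quadratic bezier, #000000→score S615 F1801: (47.5425,36.7736) → (49.4246,32.9184) → (54.9948,30.5899) → (64.2533,29.7881) → (77.1999,30.5129) → (93.8347,32.7644) → (114.1576,36.5425)

[3] `<polygon>` closed polygon, #000000→score S615 F1801: (28.5459,19.1456) → (143.7761,43.0048) → (72.3030,38.0309) → (158.0937,33.7723) → (117.0477,23.7740) → (94.7071,8.5064) → (28.5459,19.1456) (closed)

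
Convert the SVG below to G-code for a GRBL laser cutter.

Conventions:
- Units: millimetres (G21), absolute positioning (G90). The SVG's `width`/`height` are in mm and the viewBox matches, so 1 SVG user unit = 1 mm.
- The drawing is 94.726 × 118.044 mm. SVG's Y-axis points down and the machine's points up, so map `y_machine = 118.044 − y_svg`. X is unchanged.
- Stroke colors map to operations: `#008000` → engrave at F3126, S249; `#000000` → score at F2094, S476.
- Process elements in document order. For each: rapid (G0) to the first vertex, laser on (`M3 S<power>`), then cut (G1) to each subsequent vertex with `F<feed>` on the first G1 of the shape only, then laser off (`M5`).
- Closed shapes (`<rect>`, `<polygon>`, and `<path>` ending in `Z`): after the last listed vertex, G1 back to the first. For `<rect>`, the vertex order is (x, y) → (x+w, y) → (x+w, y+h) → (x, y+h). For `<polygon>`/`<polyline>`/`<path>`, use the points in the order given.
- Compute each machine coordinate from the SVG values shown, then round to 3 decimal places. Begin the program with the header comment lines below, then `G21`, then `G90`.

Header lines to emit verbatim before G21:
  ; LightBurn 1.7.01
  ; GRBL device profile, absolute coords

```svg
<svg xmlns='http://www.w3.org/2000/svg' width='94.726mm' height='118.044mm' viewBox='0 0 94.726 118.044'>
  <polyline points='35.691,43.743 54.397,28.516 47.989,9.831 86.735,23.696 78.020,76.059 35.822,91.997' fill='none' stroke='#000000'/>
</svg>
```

; LightBurn 1.7.01
; GRBL device profile, absolute coords
G21
G90
G0 X35.691 Y74.301
M3 S476
G1 X54.397 Y89.528 F2094
G1 X47.989 Y108.213
G1 X86.735 Y94.348
G1 X78.020 Y41.985
G1 X35.822 Y26.047
M5

1 u = 1 mm; y_m = 118.044 − y.

[1] `<polyline>` open polyline, #000000→score S476 F2094: (35.691,74.301) → (54.397,89.528) → (47.989,108.213) → (86.735,94.348) → (78.020,41.985) → (35.822,26.047)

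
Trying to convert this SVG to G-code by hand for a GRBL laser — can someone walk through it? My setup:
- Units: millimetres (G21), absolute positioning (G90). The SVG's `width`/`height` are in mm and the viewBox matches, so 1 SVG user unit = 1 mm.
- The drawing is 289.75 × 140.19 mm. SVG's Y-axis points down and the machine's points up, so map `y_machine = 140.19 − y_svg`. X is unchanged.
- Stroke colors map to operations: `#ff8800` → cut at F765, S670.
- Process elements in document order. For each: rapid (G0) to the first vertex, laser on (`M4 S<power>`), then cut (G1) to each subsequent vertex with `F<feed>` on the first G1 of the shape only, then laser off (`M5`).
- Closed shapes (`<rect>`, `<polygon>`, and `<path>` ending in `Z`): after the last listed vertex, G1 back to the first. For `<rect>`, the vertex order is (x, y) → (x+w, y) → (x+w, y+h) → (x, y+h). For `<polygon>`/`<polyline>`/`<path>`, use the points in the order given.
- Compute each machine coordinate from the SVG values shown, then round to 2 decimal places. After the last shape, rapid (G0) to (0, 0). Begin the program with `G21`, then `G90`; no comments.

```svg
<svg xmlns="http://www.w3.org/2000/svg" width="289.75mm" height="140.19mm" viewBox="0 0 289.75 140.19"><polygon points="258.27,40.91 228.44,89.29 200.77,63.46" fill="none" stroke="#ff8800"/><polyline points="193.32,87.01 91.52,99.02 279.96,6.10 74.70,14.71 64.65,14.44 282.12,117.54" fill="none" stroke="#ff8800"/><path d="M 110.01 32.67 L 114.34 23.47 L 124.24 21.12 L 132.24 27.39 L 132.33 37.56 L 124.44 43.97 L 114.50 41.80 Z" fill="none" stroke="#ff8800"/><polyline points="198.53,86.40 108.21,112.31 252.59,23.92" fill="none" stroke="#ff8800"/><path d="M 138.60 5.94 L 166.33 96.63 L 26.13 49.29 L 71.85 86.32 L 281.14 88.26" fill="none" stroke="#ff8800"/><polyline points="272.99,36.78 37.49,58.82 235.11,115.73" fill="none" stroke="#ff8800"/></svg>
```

G21
G90
G0 X258.27 Y99.28
M4 S670
G1 X228.44 Y50.90 F765
G1 X200.77 Y76.73
G1 X258.27 Y99.28
M5
G0 X193.32 Y53.18
M4 S670
G1 X91.52 Y41.17 F765
G1 X279.96 Y134.09
G1 X74.70 Y125.48
G1 X64.65 Y125.75
G1 X282.12 Y22.65
M5
G0 X110.01 Y107.52
M4 S670
G1 X114.34 Y116.72 F765
G1 X124.24 Y119.07
G1 X132.24 Y112.80
G1 X132.33 Y102.63
G1 X124.44 Y96.22
G1 X114.50 Y98.39
G1 X110.01 Y107.52
M5
G0 X198.53 Y53.79
M4 S670
G1 X108.21 Y27.88 F765
G1 X252.59 Y116.27
M5
G0 X138.60 Y134.25
M4 S670
G1 X166.33 Y43.56 F765
G1 X26.13 Y90.90
G1 X71.85 Y53.87
G1 X281.14 Y51.93
M5
G0 X272.99 Y103.41
M4 S670
G1 X37.49 Y81.37 F765
G1 X235.11 Y24.46
M5
G0 X0.00 Y0.00

viewBox `0 0 289.75 140.19` with mm width/height → 1 unit = 1 mm. Flip: y_m = 140.19 − y_svg.

**Shape 1** — `<polygon>` closed polygon, stroke `#ff8800` → cut (S670, F765). Machine vertices: (258.27,99.28) → (228.44,50.90) → (200.77,76.73) → (258.27,99.28). Closed: final G1 returns to the first vertex.

**Shape 2** — `<polyline>` open polyline, stroke `#ff8800` → cut (S670, F765). Machine vertices: (193.32,53.18) → (91.52,41.17) → (279.96,134.09) → (74.70,125.48) → (64.65,125.75) → (282.12,22.65). Open path.

**Shape 3** — `<path>` regular polygon, stroke `#ff8800` → cut (S670, F765). Machine vertices: (110.01,107.52) → (114.34,116.72) → (124.24,119.07) → (132.24,112.80) → (132.33,102.63) → (124.44,96.22) → (114.50,98.39) → (110.01,107.52). Closed: final G1 returns to the first vertex.

**Shape 4** — `<polyline>` open polyline, stroke `#ff8800` → cut (S670, F765). Machine vertices: (198.53,53.79) → (108.21,27.88) → (252.59,116.27). Open path.

**Shape 5** — `<path>` open polyline, stroke `#ff8800` → cut (S670, F765). Machine vertices: (138.60,134.25) → (166.33,43.56) → (26.13,90.90) → (71.85,53.87) → (281.14,51.93). Open path.

**Shape 6** — `<polyline>` open polyline, stroke `#ff8800` → cut (S670, F765). Machine vertices: (272.99,103.41) → (37.49,81.37) → (235.11,24.46). Open path.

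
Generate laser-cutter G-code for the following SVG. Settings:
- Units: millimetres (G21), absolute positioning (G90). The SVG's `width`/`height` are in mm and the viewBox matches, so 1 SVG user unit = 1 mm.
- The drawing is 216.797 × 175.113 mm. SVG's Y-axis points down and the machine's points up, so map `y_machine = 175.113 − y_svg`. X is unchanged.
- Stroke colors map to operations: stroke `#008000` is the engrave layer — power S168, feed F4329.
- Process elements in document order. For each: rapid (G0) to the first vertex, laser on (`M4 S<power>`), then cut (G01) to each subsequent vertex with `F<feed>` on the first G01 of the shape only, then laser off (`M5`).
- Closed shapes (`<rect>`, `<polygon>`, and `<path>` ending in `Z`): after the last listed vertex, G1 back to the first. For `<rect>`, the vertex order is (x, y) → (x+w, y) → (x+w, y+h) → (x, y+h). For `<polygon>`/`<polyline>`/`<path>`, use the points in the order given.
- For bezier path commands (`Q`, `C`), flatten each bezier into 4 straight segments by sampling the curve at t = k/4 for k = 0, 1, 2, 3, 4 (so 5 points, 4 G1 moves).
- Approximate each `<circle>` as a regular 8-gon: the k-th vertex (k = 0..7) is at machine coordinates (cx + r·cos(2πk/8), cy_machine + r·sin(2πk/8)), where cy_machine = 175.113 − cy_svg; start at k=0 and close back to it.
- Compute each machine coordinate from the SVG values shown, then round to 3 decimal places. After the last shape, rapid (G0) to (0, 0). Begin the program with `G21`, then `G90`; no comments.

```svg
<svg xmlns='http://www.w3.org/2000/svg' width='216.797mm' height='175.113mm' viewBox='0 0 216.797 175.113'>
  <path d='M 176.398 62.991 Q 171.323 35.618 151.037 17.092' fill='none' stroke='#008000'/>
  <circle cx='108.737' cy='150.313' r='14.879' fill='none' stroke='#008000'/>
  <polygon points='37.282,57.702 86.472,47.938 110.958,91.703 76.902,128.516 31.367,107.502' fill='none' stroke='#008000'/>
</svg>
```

G21
G90
G0 X176.398 Y112.122
M4 S168
G01 X172.910 Y125.256 F4329
G01 X167.520 Y137.283
G01 X160.229 Y148.205
G01 X151.037 Y158.021
M5
G0 X123.616 Y24.800
M4 S168
G01 X119.258 Y35.321 F4329
G01 X108.737 Y39.679
G01 X98.216 Y35.321
G01 X93.858 Y24.800
G01 X98.216 Y14.279
G01 X108.737 Y9.921
G01 X119.258 Y14.279
G01 X123.616 Y24.800
M5
G0 X37.282 Y117.411
M4 S168
G01 X86.472 Y127.175 F4329
G01 X110.958 Y83.410
G01 X76.902 Y46.597
G01 X31.367 Y67.611
G01 X37.282 Y117.411
M5
G0 X0.000 Y0.000

1 u = 1 mm; y_m = 175.113 − y.

[1] `<path>` quadratic bezier, #008000→engrave S168 F4329: (176.398,112.122) → (172.910,125.256) → (167.520,137.283) → (160.229,148.205) → (151.037,158.021)

[2] `<circle>` circle, #008000→engrave S168 F4329: (123.616,24.800) → (119.258,35.321) → (108.737,39.679) → (98.216,35.321) → (93.858,24.800) → (98.216,14.279) → (108.737,9.921) → (119.258,14.279) → (123.616,24.800) (closed)

[3] `<polygon>` regular polygon, #008000→engrave S168 F4329: (37.282,117.411) → (86.472,127.175) → (110.958,83.410) → (76.902,46.597) → (31.367,67.611) → (37.282,117.411) (closed)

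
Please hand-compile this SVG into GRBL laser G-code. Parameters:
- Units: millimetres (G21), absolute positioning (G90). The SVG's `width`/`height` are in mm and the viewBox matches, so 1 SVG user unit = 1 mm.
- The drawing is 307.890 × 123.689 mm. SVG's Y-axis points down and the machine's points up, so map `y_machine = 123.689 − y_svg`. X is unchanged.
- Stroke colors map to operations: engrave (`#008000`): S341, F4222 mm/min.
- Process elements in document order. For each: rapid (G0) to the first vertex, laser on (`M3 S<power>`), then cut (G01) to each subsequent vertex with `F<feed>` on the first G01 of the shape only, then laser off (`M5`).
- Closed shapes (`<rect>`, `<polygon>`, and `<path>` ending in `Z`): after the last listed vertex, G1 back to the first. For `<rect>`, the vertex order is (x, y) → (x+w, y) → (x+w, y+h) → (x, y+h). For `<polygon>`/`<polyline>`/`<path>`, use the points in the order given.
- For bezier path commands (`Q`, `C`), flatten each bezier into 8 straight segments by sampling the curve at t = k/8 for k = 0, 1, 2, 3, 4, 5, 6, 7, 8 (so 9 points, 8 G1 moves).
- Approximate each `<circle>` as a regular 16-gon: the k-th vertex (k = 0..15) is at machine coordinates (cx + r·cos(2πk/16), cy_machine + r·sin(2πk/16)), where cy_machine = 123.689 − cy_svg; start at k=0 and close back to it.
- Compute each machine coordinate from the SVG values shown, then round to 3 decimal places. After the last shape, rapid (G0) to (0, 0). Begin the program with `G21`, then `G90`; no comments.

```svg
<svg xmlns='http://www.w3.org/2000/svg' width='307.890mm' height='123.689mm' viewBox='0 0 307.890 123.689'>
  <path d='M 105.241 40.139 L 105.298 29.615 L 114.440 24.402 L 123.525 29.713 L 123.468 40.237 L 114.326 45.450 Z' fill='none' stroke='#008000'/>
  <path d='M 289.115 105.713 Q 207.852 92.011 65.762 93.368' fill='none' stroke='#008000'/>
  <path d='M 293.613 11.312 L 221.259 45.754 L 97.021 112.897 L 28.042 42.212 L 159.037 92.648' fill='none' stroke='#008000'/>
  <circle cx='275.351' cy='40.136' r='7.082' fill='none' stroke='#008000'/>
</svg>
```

1 u = 1 mm; y_m = 123.689 − y.

[1] `<path>` regular polygon, #008000→engrave S341 F4222: (105.241,83.550) → (105.298,94.074) → (114.440,99.287) → (123.525,93.976) → (123.468,83.452) → (114.326,78.239) → (105.241,83.550) (closed)

[2] `<path>` quadratic bezier, #008000→engrave S341 F4222: (289.115,17.976) → (267.849,21.166) → (244.682,23.886) → (219.614,26.135) → (192.645,27.913) → (163.776,29.221) → (133.005,30.058) → (100.334,30.425) → (65.762,30.321)

[3] `<path>` open polyline, #008000→engrave S341 F4222: (293.613,112.377) → (221.259,77.935) → (97.021,10.792) → (28.042,81.477) → (159.037,31.041)

[4] `<circle>` circle, #008000→engrave S341 F4222: (282.433,83.553) → (281.894,86.263) → (280.359,88.561) → (278.061,90.096) → (275.351,90.635) → (272.641,90.096) → (270.343,88.561) → (268.808,86.263) → (268.269,83.553) → (268.808,80.843) → (270.343,78.545) → (272.641,77.010) → (275.351,76.471) → (278.061,77.010) → (280.359,78.545) → (281.894,80.843) → (282.433,83.553) (closed)

G21
G90
G0 X105.241 Y83.550
M3 S341
G01 X105.298 Y94.074 F4222
G01 X114.440 Y99.287
G01 X123.525 Y93.976
G01 X123.468 Y83.452
G01 X114.326 Y78.239
G01 X105.241 Y83.550
M5
G0 X289.115 Y17.976
M3 S341
G01 X267.849 Y21.166 F4222
G01 X244.682 Y23.886
G01 X219.614 Y26.135
G01 X192.645 Y27.913
G01 X163.776 Y29.221
G01 X133.005 Y30.058
G01 X100.334 Y30.425
G01 X65.762 Y30.321
M5
G0 X293.613 Y112.377
M3 S341
G01 X221.259 Y77.935 F4222
G01 X97.021 Y10.792
G01 X28.042 Y81.477
G01 X159.037 Y31.041
M5
G0 X282.433 Y83.553
M3 S341
G01 X281.894 Y86.263 F4222
G01 X280.359 Y88.561
G01 X278.061 Y90.096
G01 X275.351 Y90.635
G01 X272.641 Y90.096
G01 X270.343 Y88.561
G01 X268.808 Y86.263
G01 X268.269 Y83.553
G01 X268.808 Y80.843
G01 X270.343 Y78.545
G01 X272.641 Y77.010
G01 X275.351 Y76.471
G01 X278.061 Y77.010
G01 X280.359 Y78.545
G01 X281.894 Y80.843
G01 X282.433 Y83.553
M5
G0 X0.000 Y0.000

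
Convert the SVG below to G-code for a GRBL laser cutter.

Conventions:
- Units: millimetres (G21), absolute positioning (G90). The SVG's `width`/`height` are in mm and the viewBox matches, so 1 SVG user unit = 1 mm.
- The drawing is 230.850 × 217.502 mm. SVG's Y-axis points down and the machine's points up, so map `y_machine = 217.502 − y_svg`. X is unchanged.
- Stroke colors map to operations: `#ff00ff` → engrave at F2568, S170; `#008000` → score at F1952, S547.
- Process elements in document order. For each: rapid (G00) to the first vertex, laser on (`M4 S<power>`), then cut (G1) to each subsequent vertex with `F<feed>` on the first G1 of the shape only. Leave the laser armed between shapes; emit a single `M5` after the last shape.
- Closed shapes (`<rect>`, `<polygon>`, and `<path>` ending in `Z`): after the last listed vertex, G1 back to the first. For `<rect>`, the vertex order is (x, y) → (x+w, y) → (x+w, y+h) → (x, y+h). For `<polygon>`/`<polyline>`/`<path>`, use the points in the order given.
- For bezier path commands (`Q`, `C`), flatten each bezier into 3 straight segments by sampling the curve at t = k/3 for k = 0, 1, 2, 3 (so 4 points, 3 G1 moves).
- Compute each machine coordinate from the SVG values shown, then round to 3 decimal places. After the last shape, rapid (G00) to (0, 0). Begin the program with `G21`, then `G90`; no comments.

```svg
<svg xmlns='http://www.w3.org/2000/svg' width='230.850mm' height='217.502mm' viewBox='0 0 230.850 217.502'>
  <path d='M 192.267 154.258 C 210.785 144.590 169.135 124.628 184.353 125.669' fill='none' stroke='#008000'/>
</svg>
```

viewBox `0 0 230.850 217.502` with mm width/height → 1 unit = 1 mm. Flip: y_m = 217.502 − y_svg.

**Shape 1** — `<path>` cubic bezier, stroke `#008000` → score (S547, F1952). Control points (SVG): P0=(192.267,154.258), P1=(210.785,144.590), P2=(169.135,124.628), P3=(184.353,125.669); sampled at t=k/3. Machine vertices: (192.267,63.244) → (195.064,75.184) → (183.756,87.032) → (184.353,91.833). Open path.

G21
G90
G00 X192.267 Y63.244
M4 S547
G1 X195.064 Y75.184 F1952
G1 X183.756 Y87.032
G1 X184.353 Y91.833
M5
G00 X0.000 Y0.000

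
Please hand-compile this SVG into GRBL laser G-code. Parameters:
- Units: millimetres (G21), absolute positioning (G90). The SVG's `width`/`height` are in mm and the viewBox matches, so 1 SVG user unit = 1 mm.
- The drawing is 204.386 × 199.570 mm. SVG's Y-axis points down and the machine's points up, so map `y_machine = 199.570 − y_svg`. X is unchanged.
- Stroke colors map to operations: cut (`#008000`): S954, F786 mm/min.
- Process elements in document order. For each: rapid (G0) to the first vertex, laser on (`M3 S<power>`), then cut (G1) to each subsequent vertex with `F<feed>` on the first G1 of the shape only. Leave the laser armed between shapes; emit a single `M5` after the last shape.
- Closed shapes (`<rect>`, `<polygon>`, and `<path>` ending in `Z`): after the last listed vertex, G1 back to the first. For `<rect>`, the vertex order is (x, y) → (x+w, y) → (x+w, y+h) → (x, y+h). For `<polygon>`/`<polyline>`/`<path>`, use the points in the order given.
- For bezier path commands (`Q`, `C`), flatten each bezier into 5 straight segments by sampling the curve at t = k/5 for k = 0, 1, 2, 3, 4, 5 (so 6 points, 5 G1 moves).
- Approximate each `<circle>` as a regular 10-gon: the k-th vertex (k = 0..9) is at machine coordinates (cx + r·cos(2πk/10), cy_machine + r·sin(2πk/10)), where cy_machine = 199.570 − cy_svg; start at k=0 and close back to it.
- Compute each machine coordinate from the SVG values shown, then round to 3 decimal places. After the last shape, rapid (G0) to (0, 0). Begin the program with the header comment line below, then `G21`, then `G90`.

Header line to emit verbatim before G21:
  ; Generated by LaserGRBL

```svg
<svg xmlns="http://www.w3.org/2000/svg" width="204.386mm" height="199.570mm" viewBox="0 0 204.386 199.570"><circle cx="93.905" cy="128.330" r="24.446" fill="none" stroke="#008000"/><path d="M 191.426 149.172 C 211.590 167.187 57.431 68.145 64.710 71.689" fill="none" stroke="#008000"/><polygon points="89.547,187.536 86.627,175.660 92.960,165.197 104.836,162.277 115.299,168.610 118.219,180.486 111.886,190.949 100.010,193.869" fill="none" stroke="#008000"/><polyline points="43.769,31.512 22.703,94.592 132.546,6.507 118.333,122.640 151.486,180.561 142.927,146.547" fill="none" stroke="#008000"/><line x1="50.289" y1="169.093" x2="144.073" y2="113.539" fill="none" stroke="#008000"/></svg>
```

; Generated by LaserGRBL
G21
G90
G0 X118.351 Y71.240
M3 S954
G1 X113.682 Y85.609 F786
G1 X101.459 Y94.490
G1 X86.351 Y94.490
G1 X74.128 Y85.609
G1 X69.459 Y71.240
G1 X74.128 Y56.871
G1 X86.351 Y47.990
G1 X101.459 Y47.990
G1 X113.682 Y56.871
G1 X118.351 Y71.240
G0 X191.426 Y50.398
M3 S954
G1 X185.292 Y51.879 F786
G1 X153.436 Y70.910
G1 X111.977 Y96.950
G1 X77.029 Y119.454
G1 X64.710 Y127.881
G0 X89.547 Y12.034
M3 S954
G1 X86.627 Y23.910 F786
G1 X92.960 Y34.373
G1 X104.836 Y37.293
G1 X115.299 Y30.960
G1 X118.219 Y19.084
G1 X111.886 Y8.621
G1 X100.010 Y5.701
G1 X89.547 Y12.034
G0 X43.769 Y168.058
M3 S954
G1 X22.703 Y104.978 F786
G1 X132.546 Y193.063
G1 X118.333 Y76.930
G1 X151.486 Y19.009
G1 X142.927 Y53.023
G0 X50.289 Y30.477
M3 S954
G1 X144.073 Y86.031 F786
M5
G0 X0.000 Y0.000

viewBox `0 0 204.386 199.570` with mm width/height → 1 unit = 1 mm. Flip: y_m = 199.570 − y_svg.

**Shape 1** — `<circle>` circle, stroke `#008000` → cut (S954, F786). Machine vertices: (118.351,71.240) → (113.682,85.609) → (101.459,94.490) → (86.351,94.490) → (74.128,85.609) → (69.459,71.240) → (74.128,56.871) → (86.351,47.990) → (101.459,47.990) → (113.682,56.871) → (118.351,71.240). Closed: final G1 returns to the first vertex.

**Shape 2** — `<path>` cubic bezier, stroke `#008000` → cut (S954, F786). Control points (SVG): P0=(191.426,149.172), P1=(211.590,167.187), P2=(57.431,68.145), P3=(64.710,71.689); sampled at t=k/5. Machine vertices: (191.426,50.398) → (185.292,51.879) → (153.436,70.910) → (111.977,96.950) → (77.029,119.454) → (64.710,127.881). Open path.

**Shape 3** — `<polygon>` regular polygon, stroke `#008000` → cut (S954, F786). Machine vertices: (89.547,12.034) → (86.627,23.910) → (92.960,34.373) → (104.836,37.293) → (115.299,30.960) → (118.219,19.084) → (111.886,8.621) → (100.010,5.701) → (89.547,12.034). Closed: final G1 returns to the first vertex.

**Shape 4** — `<polyline>` open polyline, stroke `#008000` → cut (S954, F786). Machine vertices: (43.769,168.058) → (22.703,104.978) → (132.546,193.063) → (118.333,76.930) → (151.486,19.009) → (142.927,53.023). Open path.

**Shape 5** — `<line>` line segment, stroke `#008000` → cut (S954, F786). Machine vertices: (50.289,30.477) → (144.073,86.031). Open path.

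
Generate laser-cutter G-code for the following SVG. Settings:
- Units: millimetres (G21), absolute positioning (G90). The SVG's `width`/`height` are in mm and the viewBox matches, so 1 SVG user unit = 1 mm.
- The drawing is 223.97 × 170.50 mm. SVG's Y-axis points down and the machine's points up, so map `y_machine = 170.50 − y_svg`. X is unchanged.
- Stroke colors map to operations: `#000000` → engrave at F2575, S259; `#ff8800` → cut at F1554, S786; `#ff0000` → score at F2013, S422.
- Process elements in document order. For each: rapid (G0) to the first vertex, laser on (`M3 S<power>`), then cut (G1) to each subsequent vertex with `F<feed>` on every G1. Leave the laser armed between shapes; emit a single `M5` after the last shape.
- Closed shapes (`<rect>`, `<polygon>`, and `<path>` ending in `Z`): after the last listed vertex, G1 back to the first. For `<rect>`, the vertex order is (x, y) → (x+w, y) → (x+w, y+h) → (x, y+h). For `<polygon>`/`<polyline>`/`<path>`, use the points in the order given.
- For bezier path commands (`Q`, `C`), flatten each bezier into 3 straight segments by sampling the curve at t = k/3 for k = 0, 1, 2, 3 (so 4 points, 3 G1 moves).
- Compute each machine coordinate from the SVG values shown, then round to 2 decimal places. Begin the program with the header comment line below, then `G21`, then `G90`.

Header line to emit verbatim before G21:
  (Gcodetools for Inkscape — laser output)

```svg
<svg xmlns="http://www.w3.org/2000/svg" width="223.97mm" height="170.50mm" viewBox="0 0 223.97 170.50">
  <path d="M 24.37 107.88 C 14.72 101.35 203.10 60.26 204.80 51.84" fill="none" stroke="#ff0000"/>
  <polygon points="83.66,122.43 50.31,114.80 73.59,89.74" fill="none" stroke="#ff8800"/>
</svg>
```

(Gcodetools for Inkscape — laser output)
G21
G90
G0 X24.37 Y62.62
M3 S422
G1 X66.48 Y78.18 F2013
G1 X155.12 Y101.84 F2013
G1 X204.80 Y118.66 F2013
G0 X83.66 Y48.07
M3 S786
G1 X50.31 Y55.70 F1554
G1 X73.59 Y80.76 F1554
G1 X83.66 Y48.07 F1554
M5

viewBox `0 0 223.97 170.50` with mm width/height → 1 unit = 1 mm. Flip: y_m = 170.50 − y_svg.

**Shape 1** — `<path>` cubic bezier, stroke `#ff0000` → score (S422, F2013). Control points (SVG): P0=(24.37,107.88), P1=(14.72,101.35), P2=(203.10,60.26), P3=(204.80,51.84); sampled at t=k/3. Machine vertices: (24.37,62.62) → (66.48,78.18) → (155.12,101.84) → (204.80,118.66). Open path.

**Shape 2** — `<polygon>` regular polygon, stroke `#ff8800` → cut (S786, F1554). Machine vertices: (83.66,48.07) → (50.31,55.70) → (73.59,80.76) → (83.66,48.07). Closed: final G1 returns to the first vertex.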